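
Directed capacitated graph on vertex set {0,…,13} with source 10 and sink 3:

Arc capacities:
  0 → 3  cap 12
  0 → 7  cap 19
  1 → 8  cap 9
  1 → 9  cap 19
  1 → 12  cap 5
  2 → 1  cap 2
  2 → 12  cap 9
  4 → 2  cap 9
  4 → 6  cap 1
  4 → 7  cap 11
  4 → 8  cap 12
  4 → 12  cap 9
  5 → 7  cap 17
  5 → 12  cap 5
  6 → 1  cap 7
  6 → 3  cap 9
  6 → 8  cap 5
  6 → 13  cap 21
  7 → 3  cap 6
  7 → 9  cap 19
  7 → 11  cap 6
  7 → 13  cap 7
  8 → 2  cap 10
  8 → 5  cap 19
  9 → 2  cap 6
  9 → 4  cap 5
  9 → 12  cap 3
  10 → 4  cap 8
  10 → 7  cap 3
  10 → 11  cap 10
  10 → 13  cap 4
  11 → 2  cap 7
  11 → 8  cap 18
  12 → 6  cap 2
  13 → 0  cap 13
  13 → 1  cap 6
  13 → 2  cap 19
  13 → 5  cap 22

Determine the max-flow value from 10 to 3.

augment #1: 10→7→3 bottleneck 3, total now 3
augment #2: 10→4→6→3 bottleneck 1, total now 4
augment #3: 10→4→7→3 bottleneck 3, total now 7
augment #4: 10→13→0→3 bottleneck 4, total now 11
augment #5: 10→4→12→6→3 bottleneck 2, total now 13
augment #6: 10→4→7→13→0→3 bottleneck 2, total now 15
augment #7: 10→11→8→5→7→13→0→3 bottleneck 5, total now 20

Maximum flow value: 20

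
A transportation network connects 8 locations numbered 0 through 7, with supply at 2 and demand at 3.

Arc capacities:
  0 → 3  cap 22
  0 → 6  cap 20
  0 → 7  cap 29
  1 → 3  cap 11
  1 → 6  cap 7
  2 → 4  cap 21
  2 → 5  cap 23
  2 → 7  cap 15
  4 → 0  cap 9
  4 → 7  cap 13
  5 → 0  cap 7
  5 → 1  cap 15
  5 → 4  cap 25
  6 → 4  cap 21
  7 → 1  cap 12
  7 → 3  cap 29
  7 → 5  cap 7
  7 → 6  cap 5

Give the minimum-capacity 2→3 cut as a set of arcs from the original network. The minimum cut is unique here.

augment #1: 2→7→3 push 15
augment #2: 2→4→0→3 push 9
augment #3: 2→4→7→3 push 12
augment #4: 2→5→0→3 push 7
augment #5: 2→5→1→3 push 11
augment #6: 2→5→4→7→3 push 1
max flow = 55; residual-reachable set from 2 gives S-side
cut edges (S→T): {(1,3), (2,7), (4,0), (4,7), (5,0)} total cap 55

Min-cut arcs: {(1,3), (2,7), (4,0), (4,7), (5,0)} (total capacity 55)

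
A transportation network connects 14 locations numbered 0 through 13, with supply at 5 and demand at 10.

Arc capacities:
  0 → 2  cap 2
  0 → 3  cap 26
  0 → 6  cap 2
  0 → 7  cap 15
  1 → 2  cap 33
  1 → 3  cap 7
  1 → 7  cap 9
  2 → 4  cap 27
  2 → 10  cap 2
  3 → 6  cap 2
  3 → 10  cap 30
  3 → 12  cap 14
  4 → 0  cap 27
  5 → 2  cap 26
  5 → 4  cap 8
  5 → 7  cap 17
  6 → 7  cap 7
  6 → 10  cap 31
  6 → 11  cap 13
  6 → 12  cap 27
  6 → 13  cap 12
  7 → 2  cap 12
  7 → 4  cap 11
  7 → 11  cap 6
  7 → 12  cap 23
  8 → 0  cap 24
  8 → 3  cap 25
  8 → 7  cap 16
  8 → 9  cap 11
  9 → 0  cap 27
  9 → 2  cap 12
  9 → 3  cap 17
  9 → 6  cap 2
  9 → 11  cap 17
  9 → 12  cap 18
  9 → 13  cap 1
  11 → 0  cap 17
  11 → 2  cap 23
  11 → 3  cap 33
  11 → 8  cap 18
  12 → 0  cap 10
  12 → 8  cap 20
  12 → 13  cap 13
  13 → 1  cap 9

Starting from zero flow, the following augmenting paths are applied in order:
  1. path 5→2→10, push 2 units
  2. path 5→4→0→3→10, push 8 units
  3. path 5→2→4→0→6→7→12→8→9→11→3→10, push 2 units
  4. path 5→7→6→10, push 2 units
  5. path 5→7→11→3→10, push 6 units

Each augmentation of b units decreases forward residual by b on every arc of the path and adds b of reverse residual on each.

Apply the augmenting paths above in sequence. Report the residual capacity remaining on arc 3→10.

Residual capacity of (3,10): 14

after path 1 (5→2→10, push 2): res(3,10)=30
after path 2 (5→4→0→3→10, push 8): res(3,10)=22
after path 3 (5→2→4→0→6→7→12→8→9→11→3→10, push 2): res(3,10)=20
after path 4 (5→7→6→10, push 2): res(3,10)=20
after path 5 (5→7→11→3→10, push 6): res(3,10)=14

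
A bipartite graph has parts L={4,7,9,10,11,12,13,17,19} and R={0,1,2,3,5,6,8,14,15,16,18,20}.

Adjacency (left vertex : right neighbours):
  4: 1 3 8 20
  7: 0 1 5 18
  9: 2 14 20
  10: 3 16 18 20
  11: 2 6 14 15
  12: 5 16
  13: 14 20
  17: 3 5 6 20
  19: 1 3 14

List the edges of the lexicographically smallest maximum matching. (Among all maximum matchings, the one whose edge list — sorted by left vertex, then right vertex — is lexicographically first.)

Lex-smallest maximum matching: {(4,1), (7,0), (9,2), (10,3), (11,6), (12,16), (13,20), (17,5), (19,14)}

|M| = 9 (so the lex-smallest maximum matching has 9 edges)
process left vertices in ascending order; for each, take the smallest-labelled available neighbour that still permits 9 edges overall, or leave it unmatched if none does
lex-smallest matching: {4-1, 7-0, 9-2, 10-3, 11-6, 12-16, 13-20, 17-5, 19-14}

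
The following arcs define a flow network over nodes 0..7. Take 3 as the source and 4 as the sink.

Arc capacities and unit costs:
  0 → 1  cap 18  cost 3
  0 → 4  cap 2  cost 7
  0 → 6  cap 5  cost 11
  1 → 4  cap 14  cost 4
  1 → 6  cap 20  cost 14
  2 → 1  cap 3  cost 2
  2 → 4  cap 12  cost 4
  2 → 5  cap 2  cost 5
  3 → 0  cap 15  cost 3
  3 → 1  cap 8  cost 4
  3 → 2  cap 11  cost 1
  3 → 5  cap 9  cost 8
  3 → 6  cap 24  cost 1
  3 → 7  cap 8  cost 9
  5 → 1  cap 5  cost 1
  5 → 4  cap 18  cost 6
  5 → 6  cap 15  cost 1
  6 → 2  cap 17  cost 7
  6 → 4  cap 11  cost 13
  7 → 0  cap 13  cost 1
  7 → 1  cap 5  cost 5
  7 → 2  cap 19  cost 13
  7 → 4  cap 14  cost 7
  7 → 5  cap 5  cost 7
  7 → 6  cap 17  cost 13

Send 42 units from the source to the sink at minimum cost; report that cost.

shortest-cost path #1: 3→2→4 push 11 @ unit cost 5 (adds 55)
shortest-cost path #2: 3→1→4 push 8 @ unit cost 8 (adds 64)
shortest-cost path #3: 3→0→4 push 2 @ unit cost 10 (adds 20)
shortest-cost path #4: 3→0→1→4 push 6 @ unit cost 10 (adds 60)
shortest-cost path #5: 3→6→2→4 push 1 @ unit cost 12 (adds 12)
shortest-cost path #6: 3→5→4 push 9 @ unit cost 14 (adds 126)
shortest-cost path #7: 3→6→4 push 5 @ unit cost 14 (adds 70)
total cost = 407

Minimum cost for 42 units: 407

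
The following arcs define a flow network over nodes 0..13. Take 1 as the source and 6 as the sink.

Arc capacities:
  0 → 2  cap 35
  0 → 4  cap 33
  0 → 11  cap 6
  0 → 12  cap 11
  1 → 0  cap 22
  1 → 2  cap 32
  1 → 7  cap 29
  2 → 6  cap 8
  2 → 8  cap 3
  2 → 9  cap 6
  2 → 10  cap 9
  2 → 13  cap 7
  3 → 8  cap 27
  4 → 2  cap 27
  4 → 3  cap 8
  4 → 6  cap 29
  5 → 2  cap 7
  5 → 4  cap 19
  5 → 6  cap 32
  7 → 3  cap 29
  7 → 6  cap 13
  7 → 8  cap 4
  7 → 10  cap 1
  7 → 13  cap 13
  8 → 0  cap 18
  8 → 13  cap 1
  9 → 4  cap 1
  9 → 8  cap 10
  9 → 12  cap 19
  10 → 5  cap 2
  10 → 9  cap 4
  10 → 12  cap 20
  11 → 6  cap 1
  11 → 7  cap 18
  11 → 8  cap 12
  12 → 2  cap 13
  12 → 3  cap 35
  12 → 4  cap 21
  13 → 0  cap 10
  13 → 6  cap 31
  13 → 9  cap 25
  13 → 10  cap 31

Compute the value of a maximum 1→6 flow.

augment #1: 1→2→6 bottleneck 8, total now 8
augment #2: 1→7→6 bottleneck 13, total now 21
augment #3: 1→0→4→6 bottleneck 22, total now 43
augment #4: 1→2→13→6 bottleneck 7, total now 50
augment #5: 1→7→13→6 bottleneck 13, total now 63
augment #6: 1→2→8→13→6 bottleneck 1, total now 64
augment #7: 1→2→9→4→6 bottleneck 1, total now 65
augment #8: 1→2→10→5→6 bottleneck 2, total now 67
augment #9: 1→2→8→0→4→6 bottleneck 2, total now 69
augment #10: 1→2→9→12→4→6 bottleneck 4, total now 73
augment #11: 1→7→8→0→11→6 bottleneck 1, total now 74

Maximum flow value: 74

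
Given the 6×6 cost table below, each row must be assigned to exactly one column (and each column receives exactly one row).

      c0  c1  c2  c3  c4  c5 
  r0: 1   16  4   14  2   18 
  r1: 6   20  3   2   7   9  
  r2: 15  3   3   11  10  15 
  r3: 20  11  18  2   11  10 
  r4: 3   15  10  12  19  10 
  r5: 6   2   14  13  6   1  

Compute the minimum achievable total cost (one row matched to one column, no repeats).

Minimum assignment cost: 14

optimal assignment: row0→col4 (cost 2), row1→col2 (cost 3), row2→col1 (cost 3), row3→col3 (cost 2), row4→col0 (cost 3), row5→col5 (cost 1)
total = 2 + 3 + 3 + 2 + 3 + 1 = 14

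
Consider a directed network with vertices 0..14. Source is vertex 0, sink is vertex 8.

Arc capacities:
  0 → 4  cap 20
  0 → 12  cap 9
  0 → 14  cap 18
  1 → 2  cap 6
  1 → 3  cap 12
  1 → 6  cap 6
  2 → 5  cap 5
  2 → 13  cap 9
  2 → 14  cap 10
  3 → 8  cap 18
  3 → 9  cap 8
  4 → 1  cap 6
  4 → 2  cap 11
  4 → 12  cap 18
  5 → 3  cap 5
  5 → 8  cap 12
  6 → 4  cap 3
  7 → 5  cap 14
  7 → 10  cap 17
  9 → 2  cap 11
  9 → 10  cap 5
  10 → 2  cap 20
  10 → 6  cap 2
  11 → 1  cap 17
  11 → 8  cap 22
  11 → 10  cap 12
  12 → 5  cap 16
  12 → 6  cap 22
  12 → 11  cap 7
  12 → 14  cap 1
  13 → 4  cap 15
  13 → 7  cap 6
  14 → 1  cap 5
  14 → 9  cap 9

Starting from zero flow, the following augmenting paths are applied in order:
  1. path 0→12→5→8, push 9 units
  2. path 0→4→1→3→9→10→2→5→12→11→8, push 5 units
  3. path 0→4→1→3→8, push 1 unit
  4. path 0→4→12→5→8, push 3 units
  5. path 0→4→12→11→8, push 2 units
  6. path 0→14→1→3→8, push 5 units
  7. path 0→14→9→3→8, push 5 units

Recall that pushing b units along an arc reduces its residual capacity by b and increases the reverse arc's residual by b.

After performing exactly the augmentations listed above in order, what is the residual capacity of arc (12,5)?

after path 1 (0→12→5→8, push 9): res(12,5)=7
after path 2 (0→4→1→3→9→10→2→5→12→11→8, push 5): res(12,5)=12
after path 3 (0→4→1→3→8, push 1): res(12,5)=12
after path 4 (0→4→12→5→8, push 3): res(12,5)=9
after path 5 (0→4→12→11→8, push 2): res(12,5)=9
after path 6 (0→14→1→3→8, push 5): res(12,5)=9
after path 7 (0→14→9→3→8, push 5): res(12,5)=9

Residual capacity of (12,5): 9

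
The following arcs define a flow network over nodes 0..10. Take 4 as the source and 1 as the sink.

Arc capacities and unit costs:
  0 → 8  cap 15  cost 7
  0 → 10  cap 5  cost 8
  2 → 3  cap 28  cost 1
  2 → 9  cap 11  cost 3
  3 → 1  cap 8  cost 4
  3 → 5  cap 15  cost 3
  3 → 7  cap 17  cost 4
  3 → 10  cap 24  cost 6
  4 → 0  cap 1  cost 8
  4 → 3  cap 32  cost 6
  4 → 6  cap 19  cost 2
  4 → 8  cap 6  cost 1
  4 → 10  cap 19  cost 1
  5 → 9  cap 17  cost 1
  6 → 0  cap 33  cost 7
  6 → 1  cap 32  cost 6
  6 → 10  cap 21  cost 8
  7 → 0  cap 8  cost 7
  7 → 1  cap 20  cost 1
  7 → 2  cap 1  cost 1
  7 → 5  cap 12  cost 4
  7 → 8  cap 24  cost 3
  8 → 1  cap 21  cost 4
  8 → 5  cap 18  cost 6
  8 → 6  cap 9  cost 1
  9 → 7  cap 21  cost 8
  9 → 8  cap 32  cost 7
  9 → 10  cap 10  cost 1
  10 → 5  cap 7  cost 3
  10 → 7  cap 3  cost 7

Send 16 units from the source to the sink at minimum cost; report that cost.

Minimum cost for 16 units: 110

shortest-cost path #1: 4→8→1 push 6 @ unit cost 5 (adds 30)
shortest-cost path #2: 4→6→1 push 10 @ unit cost 8 (adds 80)
total cost = 110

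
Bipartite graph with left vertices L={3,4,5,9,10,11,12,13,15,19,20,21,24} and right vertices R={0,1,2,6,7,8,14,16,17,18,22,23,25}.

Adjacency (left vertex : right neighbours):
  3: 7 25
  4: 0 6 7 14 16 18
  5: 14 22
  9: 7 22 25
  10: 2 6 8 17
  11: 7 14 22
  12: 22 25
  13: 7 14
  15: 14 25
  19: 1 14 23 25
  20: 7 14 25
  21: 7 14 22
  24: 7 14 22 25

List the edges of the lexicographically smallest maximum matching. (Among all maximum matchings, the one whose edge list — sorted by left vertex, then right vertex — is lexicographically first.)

Lex-smallest maximum matching: {(3,7), (4,0), (5,14), (9,22), (10,2), (12,25), (19,1)}

|M| = 7 (so the lex-smallest maximum matching has 7 edges)
process left vertices in ascending order; for each, take the smallest-labelled available neighbour that still permits 7 edges overall, or leave it unmatched if none does
lex-smallest matching: {3-7, 4-0, 5-14, 9-22, 10-2, 12-25, 19-1}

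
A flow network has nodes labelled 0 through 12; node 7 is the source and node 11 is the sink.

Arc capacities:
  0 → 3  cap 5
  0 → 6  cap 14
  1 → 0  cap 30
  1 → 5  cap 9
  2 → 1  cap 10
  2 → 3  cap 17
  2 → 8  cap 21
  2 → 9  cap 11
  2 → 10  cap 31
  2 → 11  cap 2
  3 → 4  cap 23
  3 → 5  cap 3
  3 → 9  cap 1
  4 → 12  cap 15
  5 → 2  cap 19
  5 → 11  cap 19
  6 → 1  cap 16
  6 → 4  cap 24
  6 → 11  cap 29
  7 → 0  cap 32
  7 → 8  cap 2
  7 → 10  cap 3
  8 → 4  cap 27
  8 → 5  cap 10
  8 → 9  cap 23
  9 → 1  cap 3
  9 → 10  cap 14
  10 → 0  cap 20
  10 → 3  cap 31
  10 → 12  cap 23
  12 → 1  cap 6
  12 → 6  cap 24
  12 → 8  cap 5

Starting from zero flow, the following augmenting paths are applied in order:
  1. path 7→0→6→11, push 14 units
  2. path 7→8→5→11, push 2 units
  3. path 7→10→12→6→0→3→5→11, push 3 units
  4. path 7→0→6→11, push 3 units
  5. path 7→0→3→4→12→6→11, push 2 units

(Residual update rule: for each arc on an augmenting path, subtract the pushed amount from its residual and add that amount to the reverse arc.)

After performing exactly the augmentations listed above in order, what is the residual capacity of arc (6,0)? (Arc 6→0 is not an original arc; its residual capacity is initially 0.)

Residual capacity of (6,0): 14

after path 1 (7→0→6→11, push 14): res(6,0)=14
after path 2 (7→8→5→11, push 2): res(6,0)=14
after path 3 (7→10→12→6→0→3→5→11, push 3): res(6,0)=11
after path 4 (7→0→6→11, push 3): res(6,0)=14
after path 5 (7→0→3→4→12→6→11, push 2): res(6,0)=14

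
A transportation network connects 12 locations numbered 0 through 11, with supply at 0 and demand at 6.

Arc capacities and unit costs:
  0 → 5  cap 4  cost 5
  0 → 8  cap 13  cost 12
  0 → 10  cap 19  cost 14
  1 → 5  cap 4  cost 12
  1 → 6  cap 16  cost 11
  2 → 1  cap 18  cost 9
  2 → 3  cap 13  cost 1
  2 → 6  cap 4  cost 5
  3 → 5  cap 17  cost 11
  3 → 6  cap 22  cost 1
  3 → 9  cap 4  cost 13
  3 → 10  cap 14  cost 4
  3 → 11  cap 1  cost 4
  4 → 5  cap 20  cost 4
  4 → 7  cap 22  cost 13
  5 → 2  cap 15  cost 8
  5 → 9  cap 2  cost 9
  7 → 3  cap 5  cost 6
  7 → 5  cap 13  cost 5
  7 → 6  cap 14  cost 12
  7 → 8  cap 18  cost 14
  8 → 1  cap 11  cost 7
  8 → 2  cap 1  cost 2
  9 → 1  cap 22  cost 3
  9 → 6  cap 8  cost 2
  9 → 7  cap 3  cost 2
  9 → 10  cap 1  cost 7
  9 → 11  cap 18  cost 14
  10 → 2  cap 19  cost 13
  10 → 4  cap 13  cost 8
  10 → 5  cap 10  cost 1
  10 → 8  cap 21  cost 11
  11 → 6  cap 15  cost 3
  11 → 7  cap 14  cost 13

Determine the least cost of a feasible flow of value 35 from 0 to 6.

shortest-cost path #1: 0→5→2→3→6 push 4 @ unit cost 15 (adds 60)
shortest-cost path #2: 0→8→2→3→6 push 1 @ unit cost 16 (adds 16)
shortest-cost path #3: 0→10→5→2→3→6 push 8 @ unit cost 25 (adds 200)
shortest-cost path #4: 0→10→5→9→6 push 2 @ unit cost 26 (adds 52)
shortest-cost path #5: 0→8→1→6 push 11 @ unit cost 30 (adds 330)
shortest-cost path #6: 0→10→2→6 push 4 @ unit cost 32 (adds 128)
shortest-cost path #7: 0→10→4→7→3→6 push 5 @ unit cost 42 (adds 210)
total cost = 996

Minimum cost for 35 units: 996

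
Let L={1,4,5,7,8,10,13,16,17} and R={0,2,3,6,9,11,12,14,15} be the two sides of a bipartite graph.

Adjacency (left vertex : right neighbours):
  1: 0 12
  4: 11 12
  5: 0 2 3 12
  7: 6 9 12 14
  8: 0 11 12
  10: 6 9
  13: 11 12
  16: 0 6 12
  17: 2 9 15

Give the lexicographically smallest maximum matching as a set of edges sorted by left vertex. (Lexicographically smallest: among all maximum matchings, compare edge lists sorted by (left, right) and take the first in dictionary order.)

|M| = 8 (so the lex-smallest maximum matching has 8 edges)
process left vertices in ascending order; for each, take the smallest-labelled available neighbour that still permits 8 edges overall, or leave it unmatched if none does
lex-smallest matching: {1-0, 4-11, 5-2, 7-14, 8-12, 10-9, 16-6, 17-15}

Lex-smallest maximum matching: {(1,0), (4,11), (5,2), (7,14), (8,12), (10,9), (16,6), (17,15)}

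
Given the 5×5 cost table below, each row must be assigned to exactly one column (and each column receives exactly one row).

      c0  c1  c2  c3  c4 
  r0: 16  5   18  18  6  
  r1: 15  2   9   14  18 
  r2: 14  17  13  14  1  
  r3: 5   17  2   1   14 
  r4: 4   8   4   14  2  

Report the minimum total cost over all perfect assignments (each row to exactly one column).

Minimum assignment cost: 20

optimal assignment: row0→col1 (cost 5), row1→col2 (cost 9), row2→col4 (cost 1), row3→col3 (cost 1), row4→col0 (cost 4)
total = 5 + 9 + 1 + 1 + 4 = 20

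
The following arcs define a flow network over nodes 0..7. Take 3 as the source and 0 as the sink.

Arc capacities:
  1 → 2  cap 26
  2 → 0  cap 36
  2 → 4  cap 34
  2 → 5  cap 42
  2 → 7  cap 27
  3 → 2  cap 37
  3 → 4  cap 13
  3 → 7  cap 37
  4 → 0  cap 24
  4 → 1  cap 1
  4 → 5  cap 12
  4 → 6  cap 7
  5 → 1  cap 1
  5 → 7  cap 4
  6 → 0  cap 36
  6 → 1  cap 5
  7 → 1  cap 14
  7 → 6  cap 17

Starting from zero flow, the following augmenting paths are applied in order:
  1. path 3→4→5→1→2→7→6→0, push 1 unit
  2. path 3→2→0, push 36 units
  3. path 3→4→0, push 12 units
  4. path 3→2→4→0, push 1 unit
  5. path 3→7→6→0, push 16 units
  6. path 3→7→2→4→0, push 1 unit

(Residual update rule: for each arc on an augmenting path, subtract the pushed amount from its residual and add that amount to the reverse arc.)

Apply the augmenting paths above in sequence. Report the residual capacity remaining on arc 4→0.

after path 1 (3→4→5→1→2→7→6→0, push 1): res(4,0)=24
after path 2 (3→2→0, push 36): res(4,0)=24
after path 3 (3→4→0, push 12): res(4,0)=12
after path 4 (3→2→4→0, push 1): res(4,0)=11
after path 5 (3→7→6→0, push 16): res(4,0)=11
after path 6 (3→7→2→4→0, push 1): res(4,0)=10

Residual capacity of (4,0): 10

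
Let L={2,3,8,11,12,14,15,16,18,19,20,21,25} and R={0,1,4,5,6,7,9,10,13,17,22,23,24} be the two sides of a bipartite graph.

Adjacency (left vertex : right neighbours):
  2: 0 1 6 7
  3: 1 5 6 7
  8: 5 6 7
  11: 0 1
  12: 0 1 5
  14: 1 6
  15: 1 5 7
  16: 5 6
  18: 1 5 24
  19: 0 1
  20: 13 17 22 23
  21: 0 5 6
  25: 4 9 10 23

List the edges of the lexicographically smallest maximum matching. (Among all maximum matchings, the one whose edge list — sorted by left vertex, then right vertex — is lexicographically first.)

|M| = 8 (so the lex-smallest maximum matching has 8 edges)
process left vertices in ascending order; for each, take the smallest-labelled available neighbour that still permits 8 edges overall, or leave it unmatched if none does
lex-smallest matching: {2-0, 3-1, 8-5, 14-6, 15-7, 18-24, 20-13, 25-4}

Lex-smallest maximum matching: {(2,0), (3,1), (8,5), (14,6), (15,7), (18,24), (20,13), (25,4)}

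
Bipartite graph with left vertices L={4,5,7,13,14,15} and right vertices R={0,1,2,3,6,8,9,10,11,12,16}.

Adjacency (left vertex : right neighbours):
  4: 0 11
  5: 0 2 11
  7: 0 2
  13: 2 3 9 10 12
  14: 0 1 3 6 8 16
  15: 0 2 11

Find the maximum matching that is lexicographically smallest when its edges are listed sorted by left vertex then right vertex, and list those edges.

Lex-smallest maximum matching: {(4,0), (5,2), (13,3), (14,1), (15,11)}

|M| = 5 (so the lex-smallest maximum matching has 5 edges)
process left vertices in ascending order; for each, take the smallest-labelled available neighbour that still permits 5 edges overall, or leave it unmatched if none does
lex-smallest matching: {4-0, 5-2, 13-3, 14-1, 15-11}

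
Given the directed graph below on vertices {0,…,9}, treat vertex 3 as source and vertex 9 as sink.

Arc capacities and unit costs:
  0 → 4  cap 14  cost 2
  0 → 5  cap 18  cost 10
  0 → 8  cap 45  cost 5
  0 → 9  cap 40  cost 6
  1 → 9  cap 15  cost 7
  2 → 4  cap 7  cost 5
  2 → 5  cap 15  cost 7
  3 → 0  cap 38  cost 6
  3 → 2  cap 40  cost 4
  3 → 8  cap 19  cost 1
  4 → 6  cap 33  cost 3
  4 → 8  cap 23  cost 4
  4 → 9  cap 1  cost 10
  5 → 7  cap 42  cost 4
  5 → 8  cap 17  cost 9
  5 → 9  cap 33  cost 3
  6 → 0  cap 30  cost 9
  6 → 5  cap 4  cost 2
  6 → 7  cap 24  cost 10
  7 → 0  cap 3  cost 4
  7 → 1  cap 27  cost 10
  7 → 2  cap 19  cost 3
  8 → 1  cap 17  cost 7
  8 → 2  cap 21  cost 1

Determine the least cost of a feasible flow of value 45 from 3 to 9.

Minimum cost for 45 units: 540

shortest-cost path #1: 3→0→9 push 38 @ unit cost 12 (adds 456)
shortest-cost path #2: 3→8→2→5→9 push 7 @ unit cost 12 (adds 84)
total cost = 540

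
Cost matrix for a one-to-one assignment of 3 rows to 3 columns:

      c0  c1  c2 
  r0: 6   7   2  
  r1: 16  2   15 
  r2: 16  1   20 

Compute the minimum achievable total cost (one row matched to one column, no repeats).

Minimum assignment cost: 19

optimal assignment: row0→col2 (cost 2), row1→col0 (cost 16), row2→col1 (cost 1)
total = 2 + 16 + 1 = 19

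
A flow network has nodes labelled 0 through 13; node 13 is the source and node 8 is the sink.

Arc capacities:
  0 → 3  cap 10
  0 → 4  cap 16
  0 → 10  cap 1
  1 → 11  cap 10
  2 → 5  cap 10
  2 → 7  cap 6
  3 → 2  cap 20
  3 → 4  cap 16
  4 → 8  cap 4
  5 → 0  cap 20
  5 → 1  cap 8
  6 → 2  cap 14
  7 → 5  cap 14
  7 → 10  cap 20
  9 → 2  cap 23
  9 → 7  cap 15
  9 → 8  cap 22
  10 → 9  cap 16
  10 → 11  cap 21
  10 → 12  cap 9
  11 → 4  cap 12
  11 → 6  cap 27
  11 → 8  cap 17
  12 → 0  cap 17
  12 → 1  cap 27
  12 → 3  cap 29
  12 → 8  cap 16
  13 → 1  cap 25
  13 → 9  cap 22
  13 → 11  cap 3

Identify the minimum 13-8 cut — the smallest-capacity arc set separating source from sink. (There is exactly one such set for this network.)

Min-cut arcs: {(1,11), (13,9), (13,11)} (total capacity 35)

augment #1: 13→9→8 push 22
augment #2: 13→11→8 push 3
augment #3: 13→1→11→8 push 10
max flow = 35; residual-reachable set from 13 gives S-side
cut edges (S→T): {(1,11), (13,9), (13,11)} total cap 35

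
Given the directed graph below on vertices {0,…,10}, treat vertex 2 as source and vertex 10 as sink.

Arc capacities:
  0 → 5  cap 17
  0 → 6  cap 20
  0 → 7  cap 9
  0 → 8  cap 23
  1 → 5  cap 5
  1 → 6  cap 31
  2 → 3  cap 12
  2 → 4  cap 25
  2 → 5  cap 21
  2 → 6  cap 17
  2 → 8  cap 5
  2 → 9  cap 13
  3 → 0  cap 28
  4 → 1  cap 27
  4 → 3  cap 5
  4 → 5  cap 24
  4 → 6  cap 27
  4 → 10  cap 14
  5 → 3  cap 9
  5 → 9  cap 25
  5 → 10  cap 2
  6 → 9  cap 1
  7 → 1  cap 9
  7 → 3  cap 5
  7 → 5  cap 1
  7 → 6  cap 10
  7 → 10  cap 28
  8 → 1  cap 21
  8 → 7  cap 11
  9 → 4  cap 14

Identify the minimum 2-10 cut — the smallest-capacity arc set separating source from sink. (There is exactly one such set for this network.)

augment #1: 2→4→10 push 14
augment #2: 2→5→10 push 2
augment #3: 2→8→7→10 push 5
augment #4: 2→3→0→7→10 push 9
augment #5: 2→3→0→8→7→10 push 3
augment #6: 2→4→3→0→8→7→10 push 3
max flow = 36; residual-reachable set from 2 gives S-side
cut edges (S→T): {(0,7), (4,10), (5,10), (8,7)} total cap 36

Min-cut arcs: {(0,7), (4,10), (5,10), (8,7)} (total capacity 36)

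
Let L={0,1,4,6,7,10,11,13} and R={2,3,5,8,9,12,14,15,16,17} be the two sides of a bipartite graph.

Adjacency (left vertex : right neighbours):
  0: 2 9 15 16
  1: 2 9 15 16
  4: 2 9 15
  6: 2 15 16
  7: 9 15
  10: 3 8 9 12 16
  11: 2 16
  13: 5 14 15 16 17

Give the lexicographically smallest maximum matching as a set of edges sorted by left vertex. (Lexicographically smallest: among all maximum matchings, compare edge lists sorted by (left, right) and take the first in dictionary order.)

|M| = 6 (so the lex-smallest maximum matching has 6 edges)
process left vertices in ascending order; for each, take the smallest-labelled available neighbour that still permits 6 edges overall, or leave it unmatched if none does
lex-smallest matching: {0-2, 1-9, 4-15, 6-16, 10-3, 13-5}

Lex-smallest maximum matching: {(0,2), (1,9), (4,15), (6,16), (10,3), (13,5)}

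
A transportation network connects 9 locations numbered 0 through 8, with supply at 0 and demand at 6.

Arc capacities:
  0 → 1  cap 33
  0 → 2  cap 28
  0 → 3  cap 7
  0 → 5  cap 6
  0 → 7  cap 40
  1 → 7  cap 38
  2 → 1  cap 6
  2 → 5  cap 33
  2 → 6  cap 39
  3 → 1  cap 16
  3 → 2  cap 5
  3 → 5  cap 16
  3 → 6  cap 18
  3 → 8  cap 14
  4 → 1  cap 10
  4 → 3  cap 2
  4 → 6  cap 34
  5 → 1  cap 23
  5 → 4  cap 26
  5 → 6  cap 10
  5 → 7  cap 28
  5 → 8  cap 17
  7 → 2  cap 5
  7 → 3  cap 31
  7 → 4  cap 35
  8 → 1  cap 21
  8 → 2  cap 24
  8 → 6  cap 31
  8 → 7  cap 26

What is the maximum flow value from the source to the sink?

augment #1: 0→2→6 bottleneck 28, total now 28
augment #2: 0→3→6 bottleneck 7, total now 35
augment #3: 0→5→6 bottleneck 6, total now 41
augment #4: 0→7→2→6 bottleneck 5, total now 46
augment #5: 0→7→3→6 bottleneck 11, total now 57
augment #6: 0→7→4→6 bottleneck 24, total now 81
augment #7: 0→1→7→4→6 bottleneck 10, total now 91
augment #8: 0→1→7→3→2→6 bottleneck 5, total now 96
augment #9: 0→1→7→3→5→6 bottleneck 4, total now 100
augment #10: 0→1→7→3→8→6 bottleneck 11, total now 111
augment #11: 0→1→7→4→3→8→6 bottleneck 1, total now 112

Maximum flow value: 112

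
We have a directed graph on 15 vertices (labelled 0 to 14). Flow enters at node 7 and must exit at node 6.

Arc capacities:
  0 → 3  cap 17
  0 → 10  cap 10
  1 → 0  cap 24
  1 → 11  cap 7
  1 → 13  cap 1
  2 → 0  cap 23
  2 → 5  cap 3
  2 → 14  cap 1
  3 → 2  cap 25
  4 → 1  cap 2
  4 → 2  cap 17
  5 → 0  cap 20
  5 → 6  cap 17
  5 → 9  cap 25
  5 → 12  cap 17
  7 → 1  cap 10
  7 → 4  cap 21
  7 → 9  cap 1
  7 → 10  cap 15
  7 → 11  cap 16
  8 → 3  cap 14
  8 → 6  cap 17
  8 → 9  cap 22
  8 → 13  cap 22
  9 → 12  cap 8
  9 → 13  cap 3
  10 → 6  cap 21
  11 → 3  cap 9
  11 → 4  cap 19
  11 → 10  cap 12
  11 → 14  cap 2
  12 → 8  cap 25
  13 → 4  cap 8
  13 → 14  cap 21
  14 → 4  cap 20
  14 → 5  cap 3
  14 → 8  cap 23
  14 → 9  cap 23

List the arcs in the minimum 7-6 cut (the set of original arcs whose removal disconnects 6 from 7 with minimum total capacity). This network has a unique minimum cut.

augment #1: 7→10→6 push 15
augment #2: 7→11→10→6 push 6
augment #3: 7→4→2→5→6 push 3
augment #4: 7→9→12→8→6 push 1
augment #5: 7→11→14→5→6 push 2
augment #6: 7→1→13→14→5→6 push 1
augment #7: 7→4→2→14→8→6 push 1
max flow = 29; residual-reachable set from 7 gives S-side
cut edges (S→T): {(1,13), (2,5), (2,14), (7,9), (10,6), (11,14)} total cap 29

Min-cut arcs: {(1,13), (2,5), (2,14), (7,9), (10,6), (11,14)} (total capacity 29)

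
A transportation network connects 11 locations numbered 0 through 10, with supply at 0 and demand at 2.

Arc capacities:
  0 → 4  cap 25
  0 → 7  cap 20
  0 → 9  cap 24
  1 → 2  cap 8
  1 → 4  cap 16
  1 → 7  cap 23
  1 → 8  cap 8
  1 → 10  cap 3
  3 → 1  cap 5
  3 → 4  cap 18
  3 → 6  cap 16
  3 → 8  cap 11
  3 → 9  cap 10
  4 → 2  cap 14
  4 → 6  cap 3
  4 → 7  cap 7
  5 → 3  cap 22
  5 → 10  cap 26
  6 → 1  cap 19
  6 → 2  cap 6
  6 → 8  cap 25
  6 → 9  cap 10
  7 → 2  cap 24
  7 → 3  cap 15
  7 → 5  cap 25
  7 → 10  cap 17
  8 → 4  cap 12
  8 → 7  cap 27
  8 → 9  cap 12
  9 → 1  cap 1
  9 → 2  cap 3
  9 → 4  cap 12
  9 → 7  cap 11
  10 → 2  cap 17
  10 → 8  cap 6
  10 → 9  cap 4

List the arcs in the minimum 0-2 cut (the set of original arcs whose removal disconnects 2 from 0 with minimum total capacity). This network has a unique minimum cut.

augment #1: 0→4→2 push 14
augment #2: 0→7→2 push 20
augment #3: 0→9→2 push 3
augment #4: 0→4→6→2 push 3
augment #5: 0→4→7→2 push 4
augment #6: 0→9→1→2 push 1
augment #7: 0→4→7→10→2 push 3
augment #8: 0→9→7→10→2 push 11
max flow = 59; residual-reachable set from 0 gives S-side
cut edges (S→T): {(0,7), (4,2), (4,6), (4,7), (9,1), (9,2), (9,7)} total cap 59

Min-cut arcs: {(0,7), (4,2), (4,6), (4,7), (9,1), (9,2), (9,7)} (total capacity 59)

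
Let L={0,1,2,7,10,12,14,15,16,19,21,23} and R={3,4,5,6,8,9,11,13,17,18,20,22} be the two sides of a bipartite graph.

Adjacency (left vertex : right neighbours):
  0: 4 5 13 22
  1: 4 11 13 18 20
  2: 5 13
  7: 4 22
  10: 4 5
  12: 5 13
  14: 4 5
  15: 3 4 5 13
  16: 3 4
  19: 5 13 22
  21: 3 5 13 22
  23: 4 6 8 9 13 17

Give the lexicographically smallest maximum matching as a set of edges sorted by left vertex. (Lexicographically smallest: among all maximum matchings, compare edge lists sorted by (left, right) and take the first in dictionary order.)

Lex-smallest maximum matching: {(0,4), (1,11), (2,5), (7,22), (12,13), (15,3), (23,6)}

|M| = 7 (so the lex-smallest maximum matching has 7 edges)
process left vertices in ascending order; for each, take the smallest-labelled available neighbour that still permits 7 edges overall, or leave it unmatched if none does
lex-smallest matching: {0-4, 1-11, 2-5, 7-22, 12-13, 15-3, 23-6}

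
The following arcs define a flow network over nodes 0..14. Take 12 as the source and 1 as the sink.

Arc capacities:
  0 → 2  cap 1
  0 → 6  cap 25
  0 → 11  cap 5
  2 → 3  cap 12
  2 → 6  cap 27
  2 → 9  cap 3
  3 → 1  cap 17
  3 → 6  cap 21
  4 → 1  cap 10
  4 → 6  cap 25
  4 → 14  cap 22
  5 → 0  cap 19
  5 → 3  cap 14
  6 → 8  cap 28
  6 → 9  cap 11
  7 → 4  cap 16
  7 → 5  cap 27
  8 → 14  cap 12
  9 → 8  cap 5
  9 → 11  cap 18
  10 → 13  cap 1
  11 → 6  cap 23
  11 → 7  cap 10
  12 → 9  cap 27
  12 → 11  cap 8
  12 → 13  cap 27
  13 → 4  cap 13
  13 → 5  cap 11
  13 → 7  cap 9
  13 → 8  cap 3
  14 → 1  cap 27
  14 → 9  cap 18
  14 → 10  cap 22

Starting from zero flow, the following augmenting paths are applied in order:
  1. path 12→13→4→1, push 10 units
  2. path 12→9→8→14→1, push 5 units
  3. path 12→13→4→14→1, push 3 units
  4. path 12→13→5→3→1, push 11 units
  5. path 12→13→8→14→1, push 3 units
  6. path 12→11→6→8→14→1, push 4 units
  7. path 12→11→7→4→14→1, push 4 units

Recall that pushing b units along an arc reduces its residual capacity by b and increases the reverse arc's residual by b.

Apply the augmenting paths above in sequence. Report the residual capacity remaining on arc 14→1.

Residual capacity of (14,1): 8

after path 1 (12→13→4→1, push 10): res(14,1)=27
after path 2 (12→9→8→14→1, push 5): res(14,1)=22
after path 3 (12→13→4→14→1, push 3): res(14,1)=19
after path 4 (12→13→5→3→1, push 11): res(14,1)=19
after path 5 (12→13→8→14→1, push 3): res(14,1)=16
after path 6 (12→11→6→8→14→1, push 4): res(14,1)=12
after path 7 (12→11→7→4→14→1, push 4): res(14,1)=8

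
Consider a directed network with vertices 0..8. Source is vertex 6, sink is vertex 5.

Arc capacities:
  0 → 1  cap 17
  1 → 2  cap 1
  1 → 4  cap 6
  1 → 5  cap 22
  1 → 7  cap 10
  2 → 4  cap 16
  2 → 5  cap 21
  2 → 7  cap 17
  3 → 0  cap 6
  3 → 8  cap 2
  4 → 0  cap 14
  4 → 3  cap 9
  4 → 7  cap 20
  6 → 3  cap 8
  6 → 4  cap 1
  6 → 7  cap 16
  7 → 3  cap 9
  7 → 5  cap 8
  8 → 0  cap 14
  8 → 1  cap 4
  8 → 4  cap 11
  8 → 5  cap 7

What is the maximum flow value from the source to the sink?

augment #1: 6→7→5 bottleneck 8, total now 8
augment #2: 6→3→8→5 bottleneck 2, total now 10
augment #3: 6→3→0→1→5 bottleneck 6, total now 16
augment #4: 6→4→0→1→5 bottleneck 1, total now 17

Maximum flow value: 17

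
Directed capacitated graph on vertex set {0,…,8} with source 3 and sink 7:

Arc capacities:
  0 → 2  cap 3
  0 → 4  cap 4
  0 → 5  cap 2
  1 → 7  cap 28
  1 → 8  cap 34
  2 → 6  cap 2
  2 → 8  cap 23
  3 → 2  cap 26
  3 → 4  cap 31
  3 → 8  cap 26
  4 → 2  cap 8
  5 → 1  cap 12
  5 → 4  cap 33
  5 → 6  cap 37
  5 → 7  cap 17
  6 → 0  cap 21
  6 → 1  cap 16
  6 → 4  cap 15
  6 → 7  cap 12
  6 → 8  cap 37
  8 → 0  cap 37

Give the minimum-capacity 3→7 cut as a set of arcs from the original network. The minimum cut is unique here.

augment #1: 3→2→6→7 push 2
augment #2: 3→8→0→5→7 push 2
max flow = 4; residual-reachable set from 3 gives S-side
cut edges (S→T): {(0,5), (2,6)} total cap 4

Min-cut arcs: {(0,5), (2,6)} (total capacity 4)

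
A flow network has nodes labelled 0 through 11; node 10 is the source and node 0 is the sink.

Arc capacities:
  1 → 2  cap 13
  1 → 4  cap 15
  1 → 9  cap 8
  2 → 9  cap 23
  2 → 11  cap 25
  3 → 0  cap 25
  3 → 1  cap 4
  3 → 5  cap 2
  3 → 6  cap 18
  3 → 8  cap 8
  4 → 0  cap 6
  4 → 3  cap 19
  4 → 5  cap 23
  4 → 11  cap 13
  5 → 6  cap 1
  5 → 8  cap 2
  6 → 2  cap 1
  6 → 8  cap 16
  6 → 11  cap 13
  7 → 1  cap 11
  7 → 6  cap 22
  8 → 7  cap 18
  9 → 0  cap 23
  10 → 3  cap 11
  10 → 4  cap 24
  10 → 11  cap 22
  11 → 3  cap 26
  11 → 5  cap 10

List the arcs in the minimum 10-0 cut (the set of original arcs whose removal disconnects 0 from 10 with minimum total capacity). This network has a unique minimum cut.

Min-cut arcs: {(3,0), (3,1), (4,0), (6,2), (7,1)} (total capacity 47)

augment #1: 10→3→0 push 11
augment #2: 10→4→0 push 6
augment #3: 10→4→3→0 push 14
augment #4: 10→4→3→1→9→0 push 4
augment #5: 10→11→3→6→2→9→0 push 1
augment #6: 10→11→3→8→7→1→9→0 push 4
augment #7: 10→11→3→8→7→1→2→9→0 push 4
augment #8: 10→11→5→8→7→1→2→9→0 push 2
augment #9: 10→11→3→6→8→7→1→2→9→0 push 1
max flow = 47; residual-reachable set from 10 gives S-side
cut edges (S→T): {(3,0), (3,1), (4,0), (6,2), (7,1)} total cap 47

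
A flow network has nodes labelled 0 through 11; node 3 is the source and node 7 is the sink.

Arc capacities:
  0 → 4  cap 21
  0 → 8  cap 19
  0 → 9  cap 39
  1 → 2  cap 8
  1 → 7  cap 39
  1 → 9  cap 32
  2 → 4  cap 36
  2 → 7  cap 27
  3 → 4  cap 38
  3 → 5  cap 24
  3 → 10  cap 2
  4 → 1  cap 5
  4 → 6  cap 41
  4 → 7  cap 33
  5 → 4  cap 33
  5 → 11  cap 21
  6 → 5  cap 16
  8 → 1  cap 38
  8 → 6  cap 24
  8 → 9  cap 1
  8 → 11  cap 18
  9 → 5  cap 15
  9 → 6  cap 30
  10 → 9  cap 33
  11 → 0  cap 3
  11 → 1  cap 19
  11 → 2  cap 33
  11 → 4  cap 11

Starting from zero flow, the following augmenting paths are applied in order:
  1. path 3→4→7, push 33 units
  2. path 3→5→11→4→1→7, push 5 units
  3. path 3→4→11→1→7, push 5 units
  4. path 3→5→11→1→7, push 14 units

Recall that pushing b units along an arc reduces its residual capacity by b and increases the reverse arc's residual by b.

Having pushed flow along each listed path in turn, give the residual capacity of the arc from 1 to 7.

after path 1 (3→4→7, push 33): res(1,7)=39
after path 2 (3→5→11→4→1→7, push 5): res(1,7)=34
after path 3 (3→4→11→1→7, push 5): res(1,7)=29
after path 4 (3→5→11→1→7, push 14): res(1,7)=15

Residual capacity of (1,7): 15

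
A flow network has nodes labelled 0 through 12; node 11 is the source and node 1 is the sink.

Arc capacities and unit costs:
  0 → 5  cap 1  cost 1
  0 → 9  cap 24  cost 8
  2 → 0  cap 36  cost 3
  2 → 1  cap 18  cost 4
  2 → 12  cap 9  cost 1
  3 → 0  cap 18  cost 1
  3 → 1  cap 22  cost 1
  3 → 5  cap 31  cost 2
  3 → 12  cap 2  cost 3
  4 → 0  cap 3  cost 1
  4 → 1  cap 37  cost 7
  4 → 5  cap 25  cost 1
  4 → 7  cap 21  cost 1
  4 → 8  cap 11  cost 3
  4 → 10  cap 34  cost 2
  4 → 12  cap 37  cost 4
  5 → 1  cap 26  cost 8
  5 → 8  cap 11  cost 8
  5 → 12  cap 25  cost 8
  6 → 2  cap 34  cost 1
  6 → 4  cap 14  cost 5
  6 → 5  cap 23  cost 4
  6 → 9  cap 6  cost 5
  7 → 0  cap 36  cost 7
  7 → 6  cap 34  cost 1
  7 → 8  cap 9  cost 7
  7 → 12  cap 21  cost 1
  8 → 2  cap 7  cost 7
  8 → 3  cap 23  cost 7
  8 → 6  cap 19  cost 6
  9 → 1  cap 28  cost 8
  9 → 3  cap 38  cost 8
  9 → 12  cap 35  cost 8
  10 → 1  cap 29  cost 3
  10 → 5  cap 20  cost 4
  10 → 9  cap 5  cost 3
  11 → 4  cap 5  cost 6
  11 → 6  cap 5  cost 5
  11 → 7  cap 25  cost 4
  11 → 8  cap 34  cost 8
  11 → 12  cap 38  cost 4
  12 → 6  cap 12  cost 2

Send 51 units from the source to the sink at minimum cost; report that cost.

Minimum cost for 51 units: 671

shortest-cost path #1: 11→6→2→1 push 5 @ unit cost 10 (adds 50)
shortest-cost path #2: 11→7→6→2→1 push 13 @ unit cost 10 (adds 130)
shortest-cost path #3: 11→4→10→1 push 5 @ unit cost 11 (adds 55)
shortest-cost path #4: 11→7→6→4→10→1 push 12 @ unit cost 15 (adds 180)
shortest-cost path #5: 11→8→3→1 push 16 @ unit cost 16 (adds 256)
total cost = 671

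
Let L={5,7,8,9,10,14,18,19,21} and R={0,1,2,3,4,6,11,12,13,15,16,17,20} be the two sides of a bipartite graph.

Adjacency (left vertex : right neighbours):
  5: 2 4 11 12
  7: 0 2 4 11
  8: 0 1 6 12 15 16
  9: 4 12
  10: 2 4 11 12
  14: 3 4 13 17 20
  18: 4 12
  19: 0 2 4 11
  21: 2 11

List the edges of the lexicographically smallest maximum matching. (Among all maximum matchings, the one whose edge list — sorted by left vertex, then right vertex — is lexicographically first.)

|M| = 7 (so the lex-smallest maximum matching has 7 edges)
process left vertices in ascending order; for each, take the smallest-labelled available neighbour that still permits 7 edges overall, or leave it unmatched if none does
lex-smallest matching: {5-2, 7-0, 8-1, 9-4, 10-11, 14-3, 18-12}

Lex-smallest maximum matching: {(5,2), (7,0), (8,1), (9,4), (10,11), (14,3), (18,12)}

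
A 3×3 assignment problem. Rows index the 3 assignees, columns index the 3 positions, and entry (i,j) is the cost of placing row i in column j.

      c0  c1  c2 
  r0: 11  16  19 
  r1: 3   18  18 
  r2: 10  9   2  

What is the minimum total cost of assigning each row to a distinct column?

Minimum assignment cost: 21

optimal assignment: row0→col1 (cost 16), row1→col0 (cost 3), row2→col2 (cost 2)
total = 16 + 3 + 2 = 21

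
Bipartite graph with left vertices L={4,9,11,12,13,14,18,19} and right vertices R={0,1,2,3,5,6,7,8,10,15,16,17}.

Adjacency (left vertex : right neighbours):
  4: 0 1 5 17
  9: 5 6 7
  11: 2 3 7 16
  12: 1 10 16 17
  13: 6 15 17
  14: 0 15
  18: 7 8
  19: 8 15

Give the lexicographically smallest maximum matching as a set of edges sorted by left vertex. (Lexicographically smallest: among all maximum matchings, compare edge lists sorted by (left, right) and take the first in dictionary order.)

Lex-smallest maximum matching: {(4,0), (9,5), (11,2), (12,1), (13,6), (14,15), (18,7), (19,8)}

|M| = 8 (so the lex-smallest maximum matching has 8 edges)
process left vertices in ascending order; for each, take the smallest-labelled available neighbour that still permits 8 edges overall, or leave it unmatched if none does
lex-smallest matching: {4-0, 9-5, 11-2, 12-1, 13-6, 14-15, 18-7, 19-8}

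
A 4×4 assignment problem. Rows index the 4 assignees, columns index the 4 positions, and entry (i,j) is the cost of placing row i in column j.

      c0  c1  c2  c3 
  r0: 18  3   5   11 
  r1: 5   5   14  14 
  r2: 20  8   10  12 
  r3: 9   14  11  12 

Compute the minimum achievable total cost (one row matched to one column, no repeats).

Minimum assignment cost: 30

one of 2 optimal assignments: row0→col1 (cost 3), row1→col0 (cost 5), row2→col2 (cost 10), row3→col3 (cost 12)
total = 3 + 5 + 10 + 12 = 30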